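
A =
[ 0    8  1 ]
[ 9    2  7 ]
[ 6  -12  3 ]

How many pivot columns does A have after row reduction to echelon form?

Row reduce to echelon form.
Swap R1 ↔ R2
R3 ← R3 − (2/3)·R1: [0, -40/3, -5/3]
R3 ← R3 + (5/3)·R2: [0, 0, 0]
Echelon form has 2 nonzero rows, so rank(A) = 2.
Each nonzero row contributes one pivot column: 2 pivot columns.

2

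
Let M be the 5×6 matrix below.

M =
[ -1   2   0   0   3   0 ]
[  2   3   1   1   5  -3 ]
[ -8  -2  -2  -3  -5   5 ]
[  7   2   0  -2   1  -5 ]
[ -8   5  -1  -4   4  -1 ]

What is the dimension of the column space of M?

4

Row reduce to echelon form.
R2 ← R2 + (2)·R1: [0, 7, 1, 1, 11, -3]
R3 ← R3 − (8)·R1: [0, -18, -2, -3, -29, 5]
R4 ← R4 + (7)·R1: [0, 16, 0, -2, 22, -5]
R5 ← R5 − (8)·R1: [0, -11, -1, -4, -20, -1]
R3 ← R3 + (18/7)·R2: [0, 0, 4/7, -3/7, -5/7, -19/7]
R4 ← R4 − (16/7)·R2: [0, 0, -16/7, -30/7, -22/7, 13/7]
R5 ← R5 + (11/7)·R2: [0, 0, 4/7, -17/7, -19/7, -40/7]
R4 ← R4 + (4)·R3: [0, 0, 0, -6, -6, -9]
R5 ← R5 − R3: [0, 0, 0, -2, -2, -3]
R5 ← R5 − (1/3)·R4: [0, 0, 0, 0, 0, 0]
Echelon form has 4 nonzero rows, so rank(M) = 4.
The column space has dimension equal to the rank: 4.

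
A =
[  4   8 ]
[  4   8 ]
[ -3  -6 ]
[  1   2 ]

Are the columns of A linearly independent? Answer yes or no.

Row reduce A to echelon form.
R2 ← R2 − R1: [0, 0]
R3 ← R3 + (3/4)·R1: [0, 0]
R4 ← R4 − (1/4)·R1: [0, 0]
1 pivot among 2 columns.
Only 1 < 2 pivot columns, so the columns are linearly dependent.

no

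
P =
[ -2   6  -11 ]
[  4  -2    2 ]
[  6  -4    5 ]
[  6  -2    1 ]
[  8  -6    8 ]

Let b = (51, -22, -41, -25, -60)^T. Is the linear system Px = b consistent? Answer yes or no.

yes

Row reduce the augmented matrix [P | b].
R2 ← R2 + (2)·R1: [0, 10, -20, 80]
R3 ← R3 + (3)·R1: [0, 14, -28, 112]
R4 ← R4 + (3)·R1: [0, 16, -32, 128]
R5 ← R5 + (4)·R1: [0, 18, -36, 144]
R3 ← R3 − (7/5)·R2: [0, 0, 0, 0]
R4 ← R4 − (8/5)·R2: [0, 0, 0, 0]
R5 ← R5 − (9/5)·R2: [0, 0, 0, 0]
The echelon form has 2 nonzero rows, and every pivot lies in the first 3 columns, so rank(P) = rank([P|b]) = 2.
The system is consistent.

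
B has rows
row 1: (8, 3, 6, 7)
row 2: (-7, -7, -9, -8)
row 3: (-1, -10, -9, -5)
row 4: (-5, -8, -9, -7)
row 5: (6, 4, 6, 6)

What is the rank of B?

2

Row reduce to echelon form.
R2 ← R2 + (7/8)·R1: [0, -35/8, -15/4, -15/8]
R3 ← R3 + (1/8)·R1: [0, -77/8, -33/4, -33/8]
R4 ← R4 + (5/8)·R1: [0, -49/8, -21/4, -21/8]
R5 ← R5 − (3/4)·R1: [0, 7/4, 3/2, 3/4]
R3 ← R3 − (11/5)·R2: [0, 0, 0, 0]
R4 ← R4 − (7/5)·R2: [0, 0, 0, 0]
R5 ← R5 + (2/5)·R2: [0, 0, 0, 0]
Echelon form has 2 nonzero rows, so rank(B) = 2.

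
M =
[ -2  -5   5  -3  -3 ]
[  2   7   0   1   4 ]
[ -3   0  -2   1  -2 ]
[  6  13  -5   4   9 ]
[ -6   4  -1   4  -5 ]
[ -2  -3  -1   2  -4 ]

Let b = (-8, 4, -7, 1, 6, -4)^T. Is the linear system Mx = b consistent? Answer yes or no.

no

Row reduce the augmented matrix [M | b].
R2 ← R2 + R1: [0, 2, 5, -2, 1, -4]
R3 ← R3 − (3/2)·R1: [0, 15/2, -19/2, 11/2, 5/2, 5]
R4 ← R4 + (3)·R1: [0, -2, 10, -5, 0, -23]
R5 ← R5 − (3)·R1: [0, 19, -16, 13, 4, 30]
R6 ← R6 − R1: [0, 2, -6, 5, -1, 4]
R3 ← R3 − (15/4)·R2: [0, 0, -113/4, 13, -5/4, 20]
R4 ← R4 + R2: [0, 0, 15, -7, 1, -27]
R5 ← R5 − (19/2)·R2: [0, 0, -127/2, 32, -11/2, 68]
R6 ← R6 − R2: [0, 0, -11, 7, -2, 8]
R4 ← R4 + (60/113)·R3: [0, 0, 0, -11/113, 38/113, -1851/113]
R5 ← R5 − (254/113)·R3: [0, 0, 0, 314/113, -304/113, 2604/113]
R6 ← R6 − (44/113)·R3: [0, 0, 0, 219/113, -171/113, 24/113]
R5 ← R5 + (314/11)·R4: [0, 0, 0, 0, 76/11, -4890/11]
R6 ← R6 + (219/11)·R4: [0, 0, 0, 0, 57/11, -3585/11]
R6 ← R6 − (3/4)·R5: [0, 0, 0, 0, 0, 15/2]
The echelon form has 6 nonzero rows; the last pivot sits in the augmented column, so rank(M) = 5 but rank([M|b]) = 6.
Since the ranks differ, the system is inconsistent.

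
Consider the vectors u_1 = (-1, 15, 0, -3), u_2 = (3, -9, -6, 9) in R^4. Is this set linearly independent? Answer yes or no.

yes

Form the matrix with these vectors as rows and row reduce.
R2 ← R2 + (3)·R1: [0, 36, -6, 0]
2 nonzero rows, so the 2 vectors span a space of dimension 2.
Since 2 = 2, the vectors are linearly independent.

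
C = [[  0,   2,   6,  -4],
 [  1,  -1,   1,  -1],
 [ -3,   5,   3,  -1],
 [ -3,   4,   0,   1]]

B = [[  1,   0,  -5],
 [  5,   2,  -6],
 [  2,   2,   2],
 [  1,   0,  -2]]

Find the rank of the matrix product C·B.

First compute CB:
[[ 18,  16,   8],
 [ -3,   0,   5],
 [ 27,  16,  -7],
 [ 18,   8, -11]]
Now row reduce the product.
R2 ← R2 + (1/6)·R1: [0, 8/3, 19/3]
R3 ← R3 − (3/2)·R1: [0, -8, -19]
R4 ← R4 − R1: [0, -8, -19]
R3 ← R3 + (3)·R2: [0, 0, 0]
R4 ← R4 + (3)·R2: [0, 0, 0]
2 nonzero rows, so rank(CB) = 2.

2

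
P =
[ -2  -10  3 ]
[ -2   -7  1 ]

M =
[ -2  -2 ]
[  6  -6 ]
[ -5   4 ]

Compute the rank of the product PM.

2

First compute PM:
[[-71,  76],
 [-43,  50]]
Now row reduce the product.
R2 ← R2 − (43/71)·R1: [0, 282/71]
2 nonzero rows, so rank(PM) = 2.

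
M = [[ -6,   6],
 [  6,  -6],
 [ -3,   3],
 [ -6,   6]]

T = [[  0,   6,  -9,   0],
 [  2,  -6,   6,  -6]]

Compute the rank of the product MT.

1

First compute MT:
[[ 12, -72,  90, -36],
 [-12,  72, -90,  36],
 [  6, -36,  45, -18],
 [ 12, -72,  90, -36]]
Now row reduce the product.
R2 ← R2 + R1: [0, 0, 0, 0]
R3 ← R3 − (1/2)·R1: [0, 0, 0, 0]
R4 ← R4 − R1: [0, 0, 0, 0]
1 nonzero row, so rank(MT) = 1.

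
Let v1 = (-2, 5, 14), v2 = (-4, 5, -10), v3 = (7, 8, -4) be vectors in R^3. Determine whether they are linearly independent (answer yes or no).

Form the matrix with these vectors as rows and row reduce.
R2 ← R2 − (2)·R1: [0, -5, -38]
R3 ← R3 + (7/2)·R1: [0, 51/2, 45]
R3 ← R3 + (51/10)·R2: [0, 0, -744/5]
3 nonzero rows, so the 3 vectors span a space of dimension 3.
Since 3 = 3, the vectors are linearly independent.

yes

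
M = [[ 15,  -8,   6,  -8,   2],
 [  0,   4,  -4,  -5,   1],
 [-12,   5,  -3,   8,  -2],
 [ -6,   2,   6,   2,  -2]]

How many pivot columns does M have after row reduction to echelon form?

Row reduce to echelon form.
R3 ← R3 + (4/5)·R1: [0, -7/5, 9/5, 8/5, -2/5]
R4 ← R4 + (2/5)·R1: [0, -6/5, 42/5, -6/5, -6/5]
R3 ← R3 + (7/20)·R2: [0, 0, 2/5, -3/20, -1/20]
R4 ← R4 + (3/10)·R2: [0, 0, 36/5, -27/10, -9/10]
R4 ← R4 − (18)·R3: [0, 0, 0, 0, 0]
Echelon form has 3 nonzero rows, so rank(M) = 3.
Each nonzero row contributes one pivot column: 3 pivot columns.

3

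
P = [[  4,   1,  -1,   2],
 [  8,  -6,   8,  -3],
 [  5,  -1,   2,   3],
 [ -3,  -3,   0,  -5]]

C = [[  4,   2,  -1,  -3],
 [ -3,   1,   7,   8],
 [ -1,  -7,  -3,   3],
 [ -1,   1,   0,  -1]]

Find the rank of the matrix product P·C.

4

First compute PC:
[[ 12,  18,   6,  -9],
 [ 45, -49, -74, -45],
 [ 18,  -2, -18, -20],
 [  2, -14, -18, -10]]
Now row reduce the product.
R2 ← R2 − (15/4)·R1: [0, -233/2, -193/2, -45/4]
R3 ← R3 − (3/2)·R1: [0, -29, -27, -13/2]
R4 ← R4 − (1/6)·R1: [0, -17, -19, -17/2]
R3 ← R3 − (58/233)·R2: [0, 0, -694/233, -862/233]
R4 ← R4 − (34/233)·R2: [0, 0, -1146/233, -1598/233]
R4 ← R4 − (573/347)·R3: [0, 0, 0, -260/347]
4 nonzero rows, so rank(PC) = 4.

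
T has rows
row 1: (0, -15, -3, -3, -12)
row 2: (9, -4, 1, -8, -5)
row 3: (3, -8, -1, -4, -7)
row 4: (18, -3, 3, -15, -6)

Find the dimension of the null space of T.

Row reduce to echelon form.
Swap R1 ↔ R2
R3 ← R3 − (1/3)·R1: [0, -20/3, -4/3, -4/3, -16/3]
R4 ← R4 − (2)·R1: [0, 5, 1, 1, 4]
R3 ← R3 − (4/9)·R2: [0, 0, 0, 0, 0]
R4 ← R4 + (1/3)·R2: [0, 0, 0, 0, 0]
2 nonzero rows, so rank(T) = 2.
T has 5 columns; by rank–nullity, nullity = 5 − 2 = 3.

3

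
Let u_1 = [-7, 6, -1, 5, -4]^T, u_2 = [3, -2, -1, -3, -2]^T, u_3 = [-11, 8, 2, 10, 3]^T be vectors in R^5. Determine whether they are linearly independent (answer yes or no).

Form the matrix with these vectors as rows and row reduce.
R2 ← R2 + (3/7)·R1: [0, 4/7, -10/7, -6/7, -26/7]
R3 ← R3 − (11/7)·R1: [0, -10/7, 25/7, 15/7, 65/7]
R3 ← R3 + (5/2)·R2: [0, 0, 0, 0, 0]
2 nonzero rows, so the 3 vectors span a space of dimension 2.
Since 2 < 3, the vectors are linearly dependent.

no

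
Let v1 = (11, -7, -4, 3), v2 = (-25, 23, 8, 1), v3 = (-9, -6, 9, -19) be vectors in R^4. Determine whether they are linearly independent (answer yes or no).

yes

Form the matrix with these vectors as rows and row reduce.
R2 ← R2 + (25/11)·R1: [0, 78/11, -12/11, 86/11]
R3 ← R3 + (9/11)·R1: [0, -129/11, 63/11, -182/11]
R3 ← R3 + (43/26)·R2: [0, 0, 51/13, -47/13]
3 nonzero rows, so the 3 vectors span a space of dimension 3.
Since 3 = 3, the vectors are linearly independent.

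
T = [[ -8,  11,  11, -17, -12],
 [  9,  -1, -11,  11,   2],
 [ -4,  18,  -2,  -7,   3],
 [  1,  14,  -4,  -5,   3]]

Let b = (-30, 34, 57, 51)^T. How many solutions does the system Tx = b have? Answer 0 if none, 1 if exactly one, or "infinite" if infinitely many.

Row reduce the augmented matrix [T | b].
R2 ← R2 + (9/8)·R1: [0, 91/8, 11/8, -65/8, -23/2, 1/4]
R3 ← R3 − (1/2)·R1: [0, 25/2, -15/2, 3/2, 9, 72]
R4 ← R4 + (1/8)·R1: [0, 123/8, -21/8, -57/8, 3/2, 189/4]
R3 ← R3 − (100/91)·R2: [0, 0, -820/91, 73/7, 1969/91, 6527/91]
R4 ← R4 − (123/91)·R2: [0, 0, -408/91, 27/7, 1551/91, 4269/91]
R4 ← R4 − (102/205)·R3: [0, 0, 0, -273/205, 1287/205, 2301/205]
The echelon form has 4 nonzero rows, and every pivot lies in the first 5 columns, so rank(T) = rank([T|b]) = 4.
The system is consistent.
rank = 4 < 5 unknowns, so there are infinitely many solutions.

infinite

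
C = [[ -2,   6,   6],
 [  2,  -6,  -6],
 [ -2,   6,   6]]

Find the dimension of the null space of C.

Row reduce to echelon form.
R2 ← R2 + R1: [0, 0, 0]
R3 ← R3 − R1: [0, 0, 0]
1 nonzero row, so rank(C) = 1.
C has 3 columns; by rank–nullity, nullity = 3 − 1 = 2.

2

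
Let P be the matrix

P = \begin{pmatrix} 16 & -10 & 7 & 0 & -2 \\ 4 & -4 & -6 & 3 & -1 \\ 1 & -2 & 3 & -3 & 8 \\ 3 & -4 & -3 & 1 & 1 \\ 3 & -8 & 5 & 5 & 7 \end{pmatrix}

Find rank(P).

Row reduce to echelon form.
R2 ← R2 − (1/4)·R1: [0, -3/2, -31/4, 3, -1/2]
R3 ← R3 − (1/16)·R1: [0, -11/8, 41/16, -3, 65/8]
R4 ← R4 − (3/16)·R1: [0, -17/8, -69/16, 1, 11/8]
R5 ← R5 − (3/16)·R1: [0, -49/8, 59/16, 5, 59/8]
R3 ← R3 − (11/12)·R2: [0, 0, 29/3, -23/4, 103/12]
R4 ← R4 − (17/12)·R2: [0, 0, 20/3, -13/4, 25/12]
R5 ← R5 − (49/12)·R2: [0, 0, 106/3, -29/4, 113/12]
R4 ← R4 − (20/29)·R3: [0, 0, 0, 83/116, -445/116]
R5 ← R5 − (106/29)·R3: [0, 0, 0, 1597/116, -2547/116]
R5 ← R5 − (1597/83)·R4: [0, 0, 0, 0, 4304/83]
Echelon form has 5 nonzero rows, so rank(P) = 5.

5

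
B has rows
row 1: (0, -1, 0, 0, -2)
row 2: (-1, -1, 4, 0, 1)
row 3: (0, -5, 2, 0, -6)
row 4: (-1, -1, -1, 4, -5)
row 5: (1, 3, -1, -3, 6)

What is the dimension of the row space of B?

Row reduce to echelon form.
Swap R1 ↔ R2
R4 ← R4 − R1: [0, 0, -5, 4, -6]
R5 ← R5 + R1: [0, 2, 3, -3, 7]
R3 ← R3 − (5)·R2: [0, 0, 2, 0, 4]
R5 ← R5 + (2)·R2: [0, 0, 3, -3, 3]
R4 ← R4 + (5/2)·R3: [0, 0, 0, 4, 4]
R5 ← R5 − (3/2)·R3: [0, 0, 0, -3, -3]
R5 ← R5 + (3/4)·R4: [0, 0, 0, 0, 0]
Echelon form has 4 nonzero rows, so rank(B) = 4.
The row space has dimension equal to the rank: 4.

4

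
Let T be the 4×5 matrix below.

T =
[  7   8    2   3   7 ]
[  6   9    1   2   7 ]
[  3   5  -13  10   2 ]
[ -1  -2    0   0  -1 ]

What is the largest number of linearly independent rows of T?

4

Row reduce to echelon form.
R2 ← R2 − (6/7)·R1: [0, 15/7, -5/7, -4/7, 1]
R3 ← R3 − (3/7)·R1: [0, 11/7, -97/7, 61/7, -1]
R4 ← R4 + (1/7)·R1: [0, -6/7, 2/7, 3/7, 0]
R3 ← R3 − (11/15)·R2: [0, 0, -40/3, 137/15, -26/15]
R4 ← R4 + (2/5)·R2: [0, 0, 0, 1/5, 2/5]
Echelon form has 4 nonzero rows, so rank(T) = 4.
The rank gives the maximum number of linearly independent rows: 4.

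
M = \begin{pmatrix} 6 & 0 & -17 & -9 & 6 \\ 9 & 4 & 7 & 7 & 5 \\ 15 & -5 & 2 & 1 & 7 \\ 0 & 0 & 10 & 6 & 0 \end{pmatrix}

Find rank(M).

4

Row reduce to echelon form.
R2 ← R2 − (3/2)·R1: [0, 4, 65/2, 41/2, -4]
R3 ← R3 − (5/2)·R1: [0, -5, 89/2, 47/2, -8]
R3 ← R3 + (5/4)·R2: [0, 0, 681/8, 393/8, -13]
R4 ← R4 − (80/681)·R3: [0, 0, 0, 52/227, 1040/681]
Echelon form has 4 nonzero rows, so rank(M) = 4.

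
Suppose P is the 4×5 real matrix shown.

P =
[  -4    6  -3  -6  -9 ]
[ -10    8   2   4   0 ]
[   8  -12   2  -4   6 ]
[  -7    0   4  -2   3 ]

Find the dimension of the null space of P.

2

Row reduce to echelon form.
R2 ← R2 − (5/2)·R1: [0, -7, 19/2, 19, 45/2]
R3 ← R3 + (2)·R1: [0, 0, -4, -16, -12]
R4 ← R4 − (7/4)·R1: [0, -21/2, 37/4, 17/2, 75/4]
R4 ← R4 − (3/2)·R2: [0, 0, -5, -20, -15]
R4 ← R4 − (5/4)·R3: [0, 0, 0, 0, 0]
3 nonzero rows, so rank(P) = 3.
P has 5 columns; by rank–nullity, nullity = 5 − 3 = 2.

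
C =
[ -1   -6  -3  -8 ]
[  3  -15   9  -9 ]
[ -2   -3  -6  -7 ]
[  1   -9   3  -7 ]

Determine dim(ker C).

Row reduce to echelon form.
R2 ← R2 + (3)·R1: [0, -33, 0, -33]
R3 ← R3 − (2)·R1: [0, 9, 0, 9]
R4 ← R4 + R1: [0, -15, 0, -15]
R3 ← R3 + (3/11)·R2: [0, 0, 0, 0]
R4 ← R4 − (5/11)·R2: [0, 0, 0, 0]
2 nonzero rows, so rank(C) = 2.
C has 4 columns; by rank–nullity, nullity = 4 − 2 = 2.

2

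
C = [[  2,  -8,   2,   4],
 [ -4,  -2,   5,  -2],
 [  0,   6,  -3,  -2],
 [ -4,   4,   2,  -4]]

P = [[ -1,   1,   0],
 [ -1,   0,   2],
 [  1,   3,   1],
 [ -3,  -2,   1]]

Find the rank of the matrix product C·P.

2

First compute CP:
[[ -4,   0, -10],
 [ 17,  15,  -1],
 [ -3,  -5,   7],
 [ 14,  10,   6]]
Now row reduce the product.
R2 ← R2 + (17/4)·R1: [0, 15, -87/2]
R3 ← R3 − (3/4)·R1: [0, -5, 29/2]
R4 ← R4 + (7/2)·R1: [0, 10, -29]
R3 ← R3 + (1/3)·R2: [0, 0, 0]
R4 ← R4 − (2/3)·R2: [0, 0, 0]
2 nonzero rows, so rank(CP) = 2.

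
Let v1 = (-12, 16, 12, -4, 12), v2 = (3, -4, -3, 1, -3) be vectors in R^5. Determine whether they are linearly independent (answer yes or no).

Form the matrix with these vectors as rows and row reduce.
R2 ← R2 + (1/4)·R1: [0, 0, 0, 0, 0]
1 nonzero row, so the 2 vectors span a space of dimension 1.
Since 1 < 2, the vectors are linearly dependent.

no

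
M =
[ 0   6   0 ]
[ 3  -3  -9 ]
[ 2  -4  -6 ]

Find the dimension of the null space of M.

1

Row reduce to echelon form.
Swap R1 ↔ R2
R3 ← R3 − (2/3)·R1: [0, -2, 0]
R3 ← R3 + (1/3)·R2: [0, 0, 0]
2 nonzero rows, so rank(M) = 2.
M has 3 columns; by rank–nullity, nullity = 3 − 2 = 1.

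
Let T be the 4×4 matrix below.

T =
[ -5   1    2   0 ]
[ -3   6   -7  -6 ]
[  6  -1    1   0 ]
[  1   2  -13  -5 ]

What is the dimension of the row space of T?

Row reduce to echelon form.
R2 ← R2 − (3/5)·R1: [0, 27/5, -41/5, -6]
R3 ← R3 + (6/5)·R1: [0, 1/5, 17/5, 0]
R4 ← R4 + (1/5)·R1: [0, 11/5, -63/5, -5]
R3 ← R3 − (1/27)·R2: [0, 0, 100/27, 2/9]
R4 ← R4 − (11/27)·R2: [0, 0, -250/27, -23/9]
R4 ← R4 + (5/2)·R3: [0, 0, 0, -2]
Echelon form has 4 nonzero rows, so rank(T) = 4.
The row space has dimension equal to the rank: 4.

4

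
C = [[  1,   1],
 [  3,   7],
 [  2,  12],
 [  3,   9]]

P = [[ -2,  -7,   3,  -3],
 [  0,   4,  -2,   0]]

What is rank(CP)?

2

First compute CP:
[[ -2,  -3,   1,  -3],
 [ -6,   7,  -5,  -9],
 [ -4,  34, -18,  -6],
 [ -6,  15,  -9,  -9]]
Now row reduce the product.
R2 ← R2 − (3)·R1: [0, 16, -8, 0]
R3 ← R3 − (2)·R1: [0, 40, -20, 0]
R4 ← R4 − (3)·R1: [0, 24, -12, 0]
R3 ← R3 − (5/2)·R2: [0, 0, 0, 0]
R4 ← R4 − (3/2)·R2: [0, 0, 0, 0]
2 nonzero rows, so rank(CP) = 2.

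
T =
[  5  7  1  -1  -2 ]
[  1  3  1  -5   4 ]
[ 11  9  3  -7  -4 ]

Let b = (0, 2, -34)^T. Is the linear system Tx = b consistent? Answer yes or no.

yes

Row reduce the augmented matrix [T | b].
R2 ← R2 − (1/5)·R1: [0, 8/5, 4/5, -24/5, 22/5, 2]
R3 ← R3 − (11/5)·R1: [0, -32/5, 4/5, -24/5, 2/5, -34]
R3 ← R3 + (4)·R2: [0, 0, 4, -24, 18, -26]
The echelon form has 3 nonzero rows, and every pivot lies in the first 5 columns, so rank(T) = rank([T|b]) = 3.
The system is consistent.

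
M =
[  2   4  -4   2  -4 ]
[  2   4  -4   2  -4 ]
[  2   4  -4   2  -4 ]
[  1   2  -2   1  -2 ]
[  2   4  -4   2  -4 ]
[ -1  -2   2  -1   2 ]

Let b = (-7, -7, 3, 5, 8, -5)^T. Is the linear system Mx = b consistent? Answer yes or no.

no

Row reduce the augmented matrix [M | b].
R2 ← R2 − R1: [0, 0, 0, 0, 0, 0]
R3 ← R3 − R1: [0, 0, 0, 0, 0, 10]
R4 ← R4 − (1/2)·R1: [0, 0, 0, 0, 0, 17/2]
R5 ← R5 − R1: [0, 0, 0, 0, 0, 15]
R6 ← R6 + (1/2)·R1: [0, 0, 0, 0, 0, -17/2]
Swap R2 ↔ R3
R4 ← R4 − (17/20)·R2: [0, 0, 0, 0, 0, 0]
R5 ← R5 − (3/2)·R2: [0, 0, 0, 0, 0, 0]
R6 ← R6 + (17/20)·R2: [0, 0, 0, 0, 0, 0]
The echelon form has 2 nonzero rows; the last pivot sits in the augmented column, so rank(M) = 1 but rank([M|b]) = 2.
Since the ranks differ, the system is inconsistent.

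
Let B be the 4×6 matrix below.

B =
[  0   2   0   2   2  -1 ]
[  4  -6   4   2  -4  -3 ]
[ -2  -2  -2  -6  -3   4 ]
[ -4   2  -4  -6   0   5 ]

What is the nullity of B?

Row reduce to echelon form.
Swap R1 ↔ R2
R3 ← R3 + (1/2)·R1: [0, -5, 0, -5, -5, 5/2]
R4 ← R4 + R1: [0, -4, 0, -4, -4, 2]
R3 ← R3 + (5/2)·R2: [0, 0, 0, 0, 0, 0]
R4 ← R4 + (2)·R2: [0, 0, 0, 0, 0, 0]
2 nonzero rows, so rank(B) = 2.
B has 6 columns; by rank–nullity, nullity = 6 − 2 = 4.

4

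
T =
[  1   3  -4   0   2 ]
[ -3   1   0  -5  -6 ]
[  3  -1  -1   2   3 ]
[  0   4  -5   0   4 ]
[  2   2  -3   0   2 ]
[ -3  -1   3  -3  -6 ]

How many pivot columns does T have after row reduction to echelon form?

Row reduce to echelon form.
R2 ← R2 + (3)·R1: [0, 10, -12, -5, 0]
R3 ← R3 − (3)·R1: [0, -10, 11, 2, -3]
R5 ← R5 − (2)·R1: [0, -4, 5, 0, -2]
R6 ← R6 + (3)·R1: [0, 8, -9, -3, 0]
R3 ← R3 + R2: [0, 0, -1, -3, -3]
R4 ← R4 − (2/5)·R2: [0, 0, -1/5, 2, 4]
R5 ← R5 + (2/5)·R2: [0, 0, 1/5, -2, -2]
R6 ← R6 − (4/5)·R2: [0, 0, 3/5, 1, 0]
R4 ← R4 − (1/5)·R3: [0, 0, 0, 13/5, 23/5]
R5 ← R5 + (1/5)·R3: [0, 0, 0, -13/5, -13/5]
R6 ← R6 + (3/5)·R3: [0, 0, 0, -4/5, -9/5]
R5 ← R5 + R4: [0, 0, 0, 0, 2]
R6 ← R6 + (4/13)·R4: [0, 0, 0, 0, -5/13]
R6 ← R6 + (5/26)·R5: [0, 0, 0, 0, 0]
Echelon form has 5 nonzero rows, so rank(T) = 5.
Each nonzero row contributes one pivot column: 5 pivot columns.

5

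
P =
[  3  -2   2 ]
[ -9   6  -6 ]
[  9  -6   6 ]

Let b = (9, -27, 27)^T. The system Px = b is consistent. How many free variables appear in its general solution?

Row reduce the augmented matrix [P | b].
R2 ← R2 + (3)·R1: [0, 0, 0, 0]
R3 ← R3 − (3)·R1: [0, 0, 0, 0]
The echelon form has 1 nonzero rows, and every pivot lies in the first 3 columns, so rank(P) = rank([P|b]) = 1.
The system is consistent.
Free variables = (unknowns) − (rank) = 3 − 1 = 2.

2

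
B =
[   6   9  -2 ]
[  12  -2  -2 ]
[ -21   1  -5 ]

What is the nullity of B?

Row reduce to echelon form.
R2 ← R2 − (2)·R1: [0, -20, 2]
R3 ← R3 + (7/2)·R1: [0, 65/2, -12]
R3 ← R3 + (13/8)·R2: [0, 0, -35/4]
3 nonzero rows, so rank(B) = 3.
B has 3 columns; by rank–nullity, nullity = 3 − 3 = 0.

0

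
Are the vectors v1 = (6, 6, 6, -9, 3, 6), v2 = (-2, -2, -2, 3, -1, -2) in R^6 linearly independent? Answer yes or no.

no

Form the matrix with these vectors as rows and row reduce.
R2 ← R2 + (1/3)·R1: [0, 0, 0, 0, 0, 0]
1 nonzero row, so the 2 vectors span a space of dimension 1.
Since 1 < 2, the vectors are linearly dependent.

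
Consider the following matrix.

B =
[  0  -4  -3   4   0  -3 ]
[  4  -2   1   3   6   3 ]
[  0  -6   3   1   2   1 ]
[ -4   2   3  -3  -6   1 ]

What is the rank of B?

4

Row reduce to echelon form.
Swap R1 ↔ R2
R4 ← R4 + R1: [0, 0, 4, 0, 0, 4]
R3 ← R3 − (3/2)·R2: [0, 0, 15/2, -5, 2, 11/2]
R4 ← R4 − (8/15)·R3: [0, 0, 0, 8/3, -16/15, 16/15]
Echelon form has 4 nonzero rows, so rank(B) = 4.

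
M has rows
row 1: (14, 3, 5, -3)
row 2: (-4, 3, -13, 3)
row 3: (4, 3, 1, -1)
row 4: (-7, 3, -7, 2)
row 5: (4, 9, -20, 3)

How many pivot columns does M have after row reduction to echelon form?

Row reduce to echelon form.
R2 ← R2 + (2/7)·R1: [0, 27/7, -81/7, 15/7]
R3 ← R3 − (2/7)·R1: [0, 15/7, -3/7, -1/7]
R4 ← R4 + (1/2)·R1: [0, 9/2, -9/2, 1/2]
R5 ← R5 − (2/7)·R1: [0, 57/7, -150/7, 27/7]
R3 ← R3 − (5/9)·R2: [0, 0, 6, -4/3]
R4 ← R4 − (7/6)·R2: [0, 0, 9, -2]
R5 ← R5 − (19/9)·R2: [0, 0, 3, -2/3]
R4 ← R4 − (3/2)·R3: [0, 0, 0, 0]
R5 ← R5 − (1/2)·R3: [0, 0, 0, 0]
Echelon form has 3 nonzero rows, so rank(M) = 3.
Each nonzero row contributes one pivot column: 3 pivot columns.

3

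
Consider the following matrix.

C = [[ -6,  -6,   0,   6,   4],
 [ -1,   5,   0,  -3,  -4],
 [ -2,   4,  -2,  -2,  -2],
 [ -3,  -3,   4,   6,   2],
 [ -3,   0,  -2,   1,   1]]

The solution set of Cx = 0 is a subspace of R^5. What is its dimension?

Row reduce to echelon form.
R2 ← R2 − (1/6)·R1: [0, 6, 0, -4, -14/3]
R3 ← R3 − (1/3)·R1: [0, 6, -2, -4, -10/3]
R4 ← R4 − (1/2)·R1: [0, 0, 4, 3, 0]
R5 ← R5 − (1/2)·R1: [0, 3, -2, -2, -1]
R3 ← R3 − R2: [0, 0, -2, 0, 4/3]
R5 ← R5 − (1/2)·R2: [0, 0, -2, 0, 4/3]
R4 ← R4 + (2)·R3: [0, 0, 0, 3, 8/3]
R5 ← R5 − R3: [0, 0, 0, 0, 0]
4 nonzero rows, so rank(C) = 4.
C has 5 columns; by rank–nullity, nullity = 5 − 4 = 1.

1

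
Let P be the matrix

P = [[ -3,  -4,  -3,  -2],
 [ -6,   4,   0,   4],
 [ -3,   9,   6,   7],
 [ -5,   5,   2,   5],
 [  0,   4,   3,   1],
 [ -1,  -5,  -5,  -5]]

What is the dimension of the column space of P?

Row reduce to echelon form.
R2 ← R2 − (2)·R1: [0, 12, 6, 8]
R3 ← R3 − R1: [0, 13, 9, 9]
R4 ← R4 − (5/3)·R1: [0, 35/3, 7, 25/3]
R6 ← R6 − (1/3)·R1: [0, -11/3, -4, -13/3]
R3 ← R3 − (13/12)·R2: [0, 0, 5/2, 1/3]
R4 ← R4 − (35/36)·R2: [0, 0, 7/6, 5/9]
R5 ← R5 − (1/3)·R2: [0, 0, 1, -5/3]
R6 ← R6 + (11/36)·R2: [0, 0, -13/6, -17/9]
R4 ← R4 − (7/15)·R3: [0, 0, 0, 2/5]
R5 ← R5 − (2/5)·R3: [0, 0, 0, -9/5]
R6 ← R6 + (13/15)·R3: [0, 0, 0, -8/5]
R5 ← R5 + (9/2)·R4: [0, 0, 0, 0]
R6 ← R6 + (4)·R4: [0, 0, 0, 0]
Echelon form has 4 nonzero rows, so rank(P) = 4.
The column space has dimension equal to the rank: 4.

4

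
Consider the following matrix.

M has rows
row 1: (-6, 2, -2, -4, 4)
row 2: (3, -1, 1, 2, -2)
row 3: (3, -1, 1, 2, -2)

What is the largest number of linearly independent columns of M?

Row reduce to echelon form.
R2 ← R2 + (1/2)·R1: [0, 0, 0, 0, 0]
R3 ← R3 + (1/2)·R1: [0, 0, 0, 0, 0]
Echelon form has 1 nonzero row, so rank(M) = 1.
The rank gives the maximum number of linearly independent columns: 1.

1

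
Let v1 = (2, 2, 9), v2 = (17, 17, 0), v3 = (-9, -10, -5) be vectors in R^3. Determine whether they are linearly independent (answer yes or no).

yes

Form the matrix with these vectors as rows and row reduce.
R2 ← R2 − (17/2)·R1: [0, 0, -153/2]
R3 ← R3 + (9/2)·R1: [0, -1, 71/2]
Swap R2 ↔ R3
3 nonzero rows, so the 3 vectors span a space of dimension 3.
Since 3 = 3, the vectors are linearly independent.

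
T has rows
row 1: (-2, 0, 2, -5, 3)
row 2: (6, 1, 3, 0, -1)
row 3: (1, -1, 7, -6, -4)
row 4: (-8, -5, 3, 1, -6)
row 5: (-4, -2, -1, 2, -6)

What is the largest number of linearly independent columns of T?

4

Row reduce to echelon form.
R2 ← R2 + (3)·R1: [0, 1, 9, -15, 8]
R3 ← R3 + (1/2)·R1: [0, -1, 8, -17/2, -5/2]
R4 ← R4 − (4)·R1: [0, -5, -5, 21, -18]
R5 ← R5 − (2)·R1: [0, -2, -5, 12, -12]
R3 ← R3 + R2: [0, 0, 17, -47/2, 11/2]
R4 ← R4 + (5)·R2: [0, 0, 40, -54, 22]
R5 ← R5 + (2)·R2: [0, 0, 13, -18, 4]
R4 ← R4 − (40/17)·R3: [0, 0, 0, 22/17, 154/17]
R5 ← R5 − (13/17)·R3: [0, 0, 0, -1/34, -7/34]
R5 ← R5 + (1/44)·R4: [0, 0, 0, 0, 0]
Echelon form has 4 nonzero rows, so rank(T) = 4.
The rank gives the maximum number of linearly independent columns: 4.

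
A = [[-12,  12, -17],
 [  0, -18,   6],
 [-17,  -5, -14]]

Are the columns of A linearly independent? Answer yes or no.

yes

Row reduce A to echelon form.
R3 ← R3 − (17/12)·R1: [0, -22, 121/12]
R3 ← R3 − (11/9)·R2: [0, 0, 11/4]
3 pivots among 3 columns.
Every column is a pivot column, so the columns are linearly independent.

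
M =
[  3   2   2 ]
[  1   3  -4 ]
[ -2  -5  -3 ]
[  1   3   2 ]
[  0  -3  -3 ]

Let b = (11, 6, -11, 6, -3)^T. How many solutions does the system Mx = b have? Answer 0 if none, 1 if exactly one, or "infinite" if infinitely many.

1

Row reduce the augmented matrix [M | b].
R2 ← R2 − (1/3)·R1: [0, 7/3, -14/3, 7/3]
R3 ← R3 + (2/3)·R1: [0, -11/3, -5/3, -11/3]
R4 ← R4 − (1/3)·R1: [0, 7/3, 4/3, 7/3]
R3 ← R3 + (11/7)·R2: [0, 0, -9, 0]
R4 ← R4 − R2: [0, 0, 6, 0]
R5 ← R5 + (9/7)·R2: [0, 0, -9, 0]
R4 ← R4 + (2/3)·R3: [0, 0, 0, 0]
R5 ← R5 − R3: [0, 0, 0, 0]
The echelon form has 3 nonzero rows, and every pivot lies in the first 3 columns, so rank(M) = rank([M|b]) = 3.
The system is consistent.
rank = 3 = number of unknowns, so the solution is unique.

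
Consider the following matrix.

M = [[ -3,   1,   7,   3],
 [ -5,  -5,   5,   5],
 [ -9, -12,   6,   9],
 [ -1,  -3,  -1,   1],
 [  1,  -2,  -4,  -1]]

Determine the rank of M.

2

Row reduce to echelon form.
R2 ← R2 − (5/3)·R1: [0, -20/3, -20/3, 0]
R3 ← R3 − (3)·R1: [0, -15, -15, 0]
R4 ← R4 − (1/3)·R1: [0, -10/3, -10/3, 0]
R5 ← R5 + (1/3)·R1: [0, -5/3, -5/3, 0]
R3 ← R3 − (9/4)·R2: [0, 0, 0, 0]
R4 ← R4 − (1/2)·R2: [0, 0, 0, 0]
R5 ← R5 − (1/4)·R2: [0, 0, 0, 0]
Echelon form has 2 nonzero rows, so rank(M) = 2.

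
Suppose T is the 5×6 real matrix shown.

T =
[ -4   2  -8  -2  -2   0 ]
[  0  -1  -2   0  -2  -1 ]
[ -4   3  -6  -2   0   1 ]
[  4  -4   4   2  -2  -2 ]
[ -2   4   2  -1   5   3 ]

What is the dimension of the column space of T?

2

Row reduce to echelon form.
R3 ← R3 − R1: [0, 1, 2, 0, 2, 1]
R4 ← R4 + R1: [0, -2, -4, 0, -4, -2]
R5 ← R5 − (1/2)·R1: [0, 3, 6, 0, 6, 3]
R3 ← R3 + R2: [0, 0, 0, 0, 0, 0]
R4 ← R4 − (2)·R2: [0, 0, 0, 0, 0, 0]
R5 ← R5 + (3)·R2: [0, 0, 0, 0, 0, 0]
Echelon form has 2 nonzero rows, so rank(T) = 2.
The column space has dimension equal to the rank: 2.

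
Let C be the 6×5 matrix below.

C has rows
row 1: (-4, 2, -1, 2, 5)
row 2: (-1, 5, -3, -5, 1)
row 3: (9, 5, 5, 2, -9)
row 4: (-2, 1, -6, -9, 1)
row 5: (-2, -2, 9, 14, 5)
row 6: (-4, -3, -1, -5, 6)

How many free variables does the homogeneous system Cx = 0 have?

Row reduce to echelon form.
R2 ← R2 − (1/4)·R1: [0, 9/2, -11/4, -11/2, -1/4]
R3 ← R3 + (9/4)·R1: [0, 19/2, 11/4, 13/2, 9/4]
R4 ← R4 − (1/2)·R1: [0, 0, -11/2, -10, -3/2]
R5 ← R5 − (1/2)·R1: [0, -3, 19/2, 13, 5/2]
R6 ← R6 − R1: [0, -5, 0, -7, 1]
R3 ← R3 − (19/9)·R2: [0, 0, 77/9, 163/9, 25/9]
R5 ← R5 + (2/3)·R2: [0, 0, 23/3, 28/3, 7/3]
R6 ← R6 + (10/9)·R2: [0, 0, -55/18, -118/9, 13/18]
R4 ← R4 + (9/14)·R3: [0, 0, 0, 23/14, 2/7]
R5 ← R5 − (69/77)·R3: [0, 0, 0, -531/77, -12/77]
R6 ← R6 + (5/14)·R3: [0, 0, 0, -93/14, 12/7]
R5 ← R5 + (1062/253)·R4: [0, 0, 0, 0, 24/23]
R6 ← R6 + (93/23)·R4: [0, 0, 0, 0, 66/23]
R6 ← R6 − (11/4)·R5: [0, 0, 0, 0, 0]
5 nonzero rows, so rank(C) = 5.
C has 5 columns; by rank–nullity, nullity = 5 − 5 = 0.

0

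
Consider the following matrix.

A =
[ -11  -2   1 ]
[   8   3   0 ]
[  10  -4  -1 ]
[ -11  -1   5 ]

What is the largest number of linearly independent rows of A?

3

Row reduce to echelon form.
R2 ← R2 + (8/11)·R1: [0, 17/11, 8/11]
R3 ← R3 + (10/11)·R1: [0, -64/11, -1/11]
R4 ← R4 − R1: [0, 1, 4]
R3 ← R3 + (64/17)·R2: [0, 0, 45/17]
R4 ← R4 − (11/17)·R2: [0, 0, 60/17]
R4 ← R4 − (4/3)·R3: [0, 0, 0]
Echelon form has 3 nonzero rows, so rank(A) = 3.
The rank gives the maximum number of linearly independent rows: 3.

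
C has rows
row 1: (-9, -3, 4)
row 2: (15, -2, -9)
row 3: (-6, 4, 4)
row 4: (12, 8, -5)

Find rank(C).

3

Row reduce to echelon form.
R2 ← R2 + (5/3)·R1: [0, -7, -7/3]
R3 ← R3 − (2/3)·R1: [0, 6, 4/3]
R4 ← R4 + (4/3)·R1: [0, 4, 1/3]
R3 ← R3 + (6/7)·R2: [0, 0, -2/3]
R4 ← R4 + (4/7)·R2: [0, 0, -1]
R4 ← R4 − (3/2)·R3: [0, 0, 0]
Echelon form has 3 nonzero rows, so rank(C) = 3.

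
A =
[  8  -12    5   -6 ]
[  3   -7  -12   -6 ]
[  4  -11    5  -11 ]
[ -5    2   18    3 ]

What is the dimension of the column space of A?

Row reduce to echelon form.
R2 ← R2 − (3/8)·R1: [0, -5/2, -111/8, -15/4]
R3 ← R3 − (1/2)·R1: [0, -5, 5/2, -8]
R4 ← R4 + (5/8)·R1: [0, -11/2, 169/8, -3/4]
R3 ← R3 − (2)·R2: [0, 0, 121/4, -1/2]
R4 ← R4 − (11/5)·R2: [0, 0, 1033/20, 15/2]
R4 ← R4 − (1033/605)·R3: [0, 0, 0, 5054/605]
Echelon form has 4 nonzero rows, so rank(A) = 4.
The column space has dimension equal to the rank: 4.

4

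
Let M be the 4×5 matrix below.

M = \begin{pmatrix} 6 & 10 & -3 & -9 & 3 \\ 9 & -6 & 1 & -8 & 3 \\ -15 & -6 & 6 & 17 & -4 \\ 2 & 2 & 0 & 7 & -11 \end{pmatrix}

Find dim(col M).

Row reduce to echelon form.
R2 ← R2 − (3/2)·R1: [0, -21, 11/2, 11/2, -3/2]
R3 ← R3 + (5/2)·R1: [0, 19, -3/2, -11/2, 7/2]
R4 ← R4 − (1/3)·R1: [0, -4/3, 1, 10, -12]
R3 ← R3 + (19/21)·R2: [0, 0, 73/21, -11/21, 15/7]
R4 ← R4 − (4/63)·R2: [0, 0, 41/63, 608/63, -250/21]
R4 ← R4 − (41/219)·R3: [0, 0, 0, 2135/219, -2695/219]
Echelon form has 4 nonzero rows, so rank(M) = 4.
The column space has dimension equal to the rank: 4.

4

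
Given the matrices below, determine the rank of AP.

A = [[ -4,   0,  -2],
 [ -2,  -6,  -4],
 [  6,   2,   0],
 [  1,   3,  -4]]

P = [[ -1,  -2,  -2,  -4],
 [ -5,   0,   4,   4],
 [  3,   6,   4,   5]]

First compute AP:
[[ -2,  -4,   0,   6],
 [ 20, -20, -36, -36],
 [-16, -12,  -4, -16],
 [-28, -26,  -6, -12]]
Now row reduce the product.
R2 ← R2 + (10)·R1: [0, -60, -36, 24]
R3 ← R3 − (8)·R1: [0, 20, -4, -64]
R4 ← R4 − (14)·R1: [0, 30, -6, -96]
R3 ← R3 + (1/3)·R2: [0, 0, -16, -56]
R4 ← R4 + (1/2)·R2: [0, 0, -24, -84]
R4 ← R4 − (3/2)·R3: [0, 0, 0, 0]
3 nonzero rows, so rank(AP) = 3.

3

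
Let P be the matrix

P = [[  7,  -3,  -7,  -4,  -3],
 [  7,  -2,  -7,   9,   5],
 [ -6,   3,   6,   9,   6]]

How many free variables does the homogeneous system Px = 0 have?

Row reduce to echelon form.
R2 ← R2 − R1: [0, 1, 0, 13, 8]
R3 ← R3 + (6/7)·R1: [0, 3/7, 0, 39/7, 24/7]
R3 ← R3 − (3/7)·R2: [0, 0, 0, 0, 0]
2 nonzero rows, so rank(P) = 2.
P has 5 columns; by rank–nullity, nullity = 5 − 2 = 3.

3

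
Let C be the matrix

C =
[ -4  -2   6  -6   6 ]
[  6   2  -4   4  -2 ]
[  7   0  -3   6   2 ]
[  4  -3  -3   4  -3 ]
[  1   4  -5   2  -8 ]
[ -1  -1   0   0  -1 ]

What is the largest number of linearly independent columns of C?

Row reduce to echelon form.
R2 ← R2 + (3/2)·R1: [0, -1, 5, -5, 7]
R3 ← R3 + (7/4)·R1: [0, -7/2, 15/2, -9/2, 25/2]
R4 ← R4 + R1: [0, -5, 3, -2, 3]
R5 ← R5 + (1/4)·R1: [0, 7/2, -7/2, 1/2, -13/2]
R6 ← R6 − (1/4)·R1: [0, -1/2, -3/2, 3/2, -5/2]
R3 ← R3 − (7/2)·R2: [0, 0, -10, 13, -12]
R4 ← R4 − (5)·R2: [0, 0, -22, 23, -32]
R5 ← R5 + (7/2)·R2: [0, 0, 14, -17, 18]
R6 ← R6 − (1/2)·R2: [0, 0, -4, 4, -6]
R4 ← R4 − (11/5)·R3: [0, 0, 0, -28/5, -28/5]
R5 ← R5 + (7/5)·R3: [0, 0, 0, 6/5, 6/5]
R6 ← R6 − (2/5)·R3: [0, 0, 0, -6/5, -6/5]
R5 ← R5 + (3/14)·R4: [0, 0, 0, 0, 0]
R6 ← R6 − (3/14)·R4: [0, 0, 0, 0, 0]
Echelon form has 4 nonzero rows, so rank(C) = 4.
The rank gives the maximum number of linearly independent columns: 4.

4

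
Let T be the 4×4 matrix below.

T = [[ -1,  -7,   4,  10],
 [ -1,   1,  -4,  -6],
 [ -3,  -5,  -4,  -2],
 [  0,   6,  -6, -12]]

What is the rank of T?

Row reduce to echelon form.
R2 ← R2 − R1: [0, 8, -8, -16]
R3 ← R3 − (3)·R1: [0, 16, -16, -32]
R3 ← R3 − (2)·R2: [0, 0, 0, 0]
R4 ← R4 − (3/4)·R2: [0, 0, 0, 0]
Echelon form has 2 nonzero rows, so rank(T) = 2.

2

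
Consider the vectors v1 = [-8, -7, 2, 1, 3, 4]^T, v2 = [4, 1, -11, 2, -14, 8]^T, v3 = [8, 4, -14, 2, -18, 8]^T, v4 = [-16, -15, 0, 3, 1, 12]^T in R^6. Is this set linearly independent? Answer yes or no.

Form the matrix with these vectors as rows and row reduce.
R2 ← R2 + (1/2)·R1: [0, -5/2, -10, 5/2, -25/2, 10]
R3 ← R3 + R1: [0, -3, -12, 3, -15, 12]
R4 ← R4 − (2)·R1: [0, -1, -4, 1, -5, 4]
R3 ← R3 − (6/5)·R2: [0, 0, 0, 0, 0, 0]
R4 ← R4 − (2/5)·R2: [0, 0, 0, 0, 0, 0]
2 nonzero rows, so the 4 vectors span a space of dimension 2.
Since 2 < 4, the vectors are linearly dependent.

no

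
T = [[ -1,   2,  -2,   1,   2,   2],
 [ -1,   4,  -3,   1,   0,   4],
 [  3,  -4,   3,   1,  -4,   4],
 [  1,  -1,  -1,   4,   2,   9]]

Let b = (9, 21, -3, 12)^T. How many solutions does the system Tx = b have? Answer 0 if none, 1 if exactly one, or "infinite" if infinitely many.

Row reduce the augmented matrix [T | b].
R2 ← R2 − R1: [0, 2, -1, 0, -2, 2, 12]
R3 ← R3 + (3)·R1: [0, 2, -3, 4, 2, 10, 24]
R4 ← R4 + R1: [0, 1, -3, 5, 4, 11, 21]
R3 ← R3 − R2: [0, 0, -2, 4, 4, 8, 12]
R4 ← R4 − (1/2)·R2: [0, 0, -5/2, 5, 5, 10, 15]
R4 ← R4 − (5/4)·R3: [0, 0, 0, 0, 0, 0, 0]
The echelon form has 3 nonzero rows, and every pivot lies in the first 6 columns, so rank(T) = rank([T|b]) = 3.
The system is consistent.
rank = 3 < 6 unknowns, so there are infinitely many solutions.

infinite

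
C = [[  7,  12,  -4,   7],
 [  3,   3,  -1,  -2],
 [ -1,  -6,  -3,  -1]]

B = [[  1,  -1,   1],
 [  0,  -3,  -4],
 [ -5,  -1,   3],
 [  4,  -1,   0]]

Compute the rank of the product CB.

3

First compute CB:
[[ 55, -46, -53],
 [  0,  -9, -12],
 [ 10,  23,  14]]
Now row reduce the product.
R3 ← R3 − (2/11)·R1: [0, 345/11, 260/11]
R3 ← R3 + (115/33)·R2: [0, 0, -200/11]
3 nonzero rows, so rank(CB) = 3.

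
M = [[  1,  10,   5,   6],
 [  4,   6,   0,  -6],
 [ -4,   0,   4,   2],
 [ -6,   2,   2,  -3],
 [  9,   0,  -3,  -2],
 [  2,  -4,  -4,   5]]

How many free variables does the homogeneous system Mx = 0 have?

0

Row reduce to echelon form.
R2 ← R2 − (4)·R1: [0, -34, -20, -30]
R3 ← R3 + (4)·R1: [0, 40, 24, 26]
R4 ← R4 + (6)·R1: [0, 62, 32, 33]
R5 ← R5 − (9)·R1: [0, -90, -48, -56]
R6 ← R6 − (2)·R1: [0, -24, -14, -7]
R3 ← R3 + (20/17)·R2: [0, 0, 8/17, -158/17]
R4 ← R4 + (31/17)·R2: [0, 0, -76/17, -369/17]
R5 ← R5 − (45/17)·R2: [0, 0, 84/17, 398/17]
R6 ← R6 − (12/17)·R2: [0, 0, 2/17, 241/17]
R4 ← R4 + (19/2)·R3: [0, 0, 0, -110]
R5 ← R5 − (21/2)·R3: [0, 0, 0, 121]
R6 ← R6 − (1/4)·R3: [0, 0, 0, 33/2]
R5 ← R5 + (11/10)·R4: [0, 0, 0, 0]
R6 ← R6 + (3/20)·R4: [0, 0, 0, 0]
4 nonzero rows, so rank(M) = 4.
M has 4 columns; by rank–nullity, nullity = 4 − 4 = 0.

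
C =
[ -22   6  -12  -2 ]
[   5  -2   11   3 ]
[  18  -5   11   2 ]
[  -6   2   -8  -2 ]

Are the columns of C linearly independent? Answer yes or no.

no

Row reduce C to echelon form.
R2 ← R2 + (5/22)·R1: [0, -7/11, 91/11, 28/11]
R3 ← R3 + (9/11)·R1: [0, -1/11, 13/11, 4/11]
R4 ← R4 − (3/11)·R1: [0, 4/11, -52/11, -16/11]
R3 ← R3 − (1/7)·R2: [0, 0, 0, 0]
R4 ← R4 + (4/7)·R2: [0, 0, 0, 0]
2 pivots among 4 columns.
Only 2 < 4 pivot columns, so the columns are linearly dependent.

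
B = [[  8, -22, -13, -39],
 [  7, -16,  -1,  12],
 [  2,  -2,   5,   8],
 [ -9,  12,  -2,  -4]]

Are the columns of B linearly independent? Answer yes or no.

yes

Row reduce B to echelon form.
R2 ← R2 − (7/8)·R1: [0, 13/4, 83/8, 369/8]
R3 ← R3 − (1/4)·R1: [0, 7/2, 33/4, 71/4]
R4 ← R4 + (9/8)·R1: [0, -51/4, -133/8, -383/8]
R3 ← R3 − (14/13)·R2: [0, 0, -38/13, -415/13]
R4 ← R4 + (51/13)·R2: [0, 0, 313/13, 1730/13]
R4 ← R4 + (313/38)·R3: [0, 0, 0, -4935/38]
4 pivots among 4 columns.
Every column is a pivot column, so the columns are linearly independent.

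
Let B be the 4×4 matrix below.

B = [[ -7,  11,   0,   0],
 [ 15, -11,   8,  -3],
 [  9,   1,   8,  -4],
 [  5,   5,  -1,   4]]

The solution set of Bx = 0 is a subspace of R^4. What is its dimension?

0

Row reduce to echelon form.
R2 ← R2 + (15/7)·R1: [0, 88/7, 8, -3]
R3 ← R3 + (9/7)·R1: [0, 106/7, 8, -4]
R4 ← R4 + (5/7)·R1: [0, 90/7, -1, 4]
R3 ← R3 − (53/44)·R2: [0, 0, -18/11, -17/44]
R4 ← R4 − (45/44)·R2: [0, 0, -101/11, 311/44]
R4 ← R4 − (101/18)·R3: [0, 0, 0, 665/72]
4 nonzero rows, so rank(B) = 4.
B has 4 columns; by rank–nullity, nullity = 4 − 4 = 0.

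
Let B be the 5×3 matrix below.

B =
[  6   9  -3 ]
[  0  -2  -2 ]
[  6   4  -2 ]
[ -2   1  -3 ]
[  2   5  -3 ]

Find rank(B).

Row reduce to echelon form.
R3 ← R3 − R1: [0, -5, 1]
R4 ← R4 + (1/3)·R1: [0, 4, -4]
R5 ← R5 − (1/3)·R1: [0, 2, -2]
R3 ← R3 − (5/2)·R2: [0, 0, 6]
R4 ← R4 + (2)·R2: [0, 0, -8]
R5 ← R5 + R2: [0, 0, -4]
R4 ← R4 + (4/3)·R3: [0, 0, 0]
R5 ← R5 + (2/3)·R3: [0, 0, 0]
Echelon form has 3 nonzero rows, so rank(B) = 3.

3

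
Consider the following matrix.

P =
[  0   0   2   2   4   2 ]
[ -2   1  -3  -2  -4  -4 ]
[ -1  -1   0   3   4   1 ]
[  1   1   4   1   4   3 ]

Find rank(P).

Row reduce to echelon form.
Swap R1 ↔ R2
R3 ← R3 − (1/2)·R1: [0, -3/2, 3/2, 4, 6, 3]
R4 ← R4 + (1/2)·R1: [0, 3/2, 5/2, 0, 2, 1]
Swap R2 ↔ R3
R4 ← R4 + R2: [0, 0, 4, 4, 8, 4]
R4 ← R4 − (2)·R3: [0, 0, 0, 0, 0, 0]
Echelon form has 3 nonzero rows, so rank(P) = 3.

3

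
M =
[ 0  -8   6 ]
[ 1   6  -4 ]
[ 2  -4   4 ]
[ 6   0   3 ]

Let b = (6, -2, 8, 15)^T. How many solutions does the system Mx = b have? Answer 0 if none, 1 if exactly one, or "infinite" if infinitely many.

Row reduce the augmented matrix [M | b].
Swap R1 ↔ R2
R3 ← R3 − (2)·R1: [0, -16, 12, 12]
R4 ← R4 − (6)·R1: [0, -36, 27, 27]
R3 ← R3 − (2)·R2: [0, 0, 0, 0]
R4 ← R4 − (9/2)·R2: [0, 0, 0, 0]
The echelon form has 2 nonzero rows, and every pivot lies in the first 3 columns, so rank(M) = rank([M|b]) = 2.
The system is consistent.
rank = 2 < 3 unknowns, so there are infinitely many solutions.

infinite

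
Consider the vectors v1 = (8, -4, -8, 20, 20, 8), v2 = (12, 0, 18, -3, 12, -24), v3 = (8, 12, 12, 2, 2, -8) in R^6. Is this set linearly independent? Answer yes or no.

Form the matrix with these vectors as rows and row reduce.
R2 ← R2 − (3/2)·R1: [0, 6, 30, -33, -18, -36]
R3 ← R3 − R1: [0, 16, 20, -18, -18, -16]
R3 ← R3 − (8/3)·R2: [0, 0, -60, 70, 30, 80]
3 nonzero rows, so the 3 vectors span a space of dimension 3.
Since 3 = 3, the vectors are linearly independent.

yes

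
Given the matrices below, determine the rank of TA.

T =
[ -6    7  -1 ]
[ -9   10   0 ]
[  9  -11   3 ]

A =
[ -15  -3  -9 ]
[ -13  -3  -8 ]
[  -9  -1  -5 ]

2

First compute TA:
[[  8,  -2,   3],
 [  5,  -3,   1],
 [-19,   3,  -8]]
Now row reduce the product.
R2 ← R2 − (5/8)·R1: [0, -7/4, -7/8]
R3 ← R3 + (19/8)·R1: [0, -7/4, -7/8]
R3 ← R3 − R2: [0, 0, 0]
2 nonzero rows, so rank(TA) = 2.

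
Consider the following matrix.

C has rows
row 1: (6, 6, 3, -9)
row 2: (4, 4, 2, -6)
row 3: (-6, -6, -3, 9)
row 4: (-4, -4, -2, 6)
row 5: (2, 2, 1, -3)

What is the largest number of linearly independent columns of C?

Row reduce to echelon form.
R2 ← R2 − (2/3)·R1: [0, 0, 0, 0]
R3 ← R3 + R1: [0, 0, 0, 0]
R4 ← R4 + (2/3)·R1: [0, 0, 0, 0]
R5 ← R5 − (1/3)·R1: [0, 0, 0, 0]
Echelon form has 1 nonzero row, so rank(C) = 1.
The rank gives the maximum number of linearly independent columns: 1.

1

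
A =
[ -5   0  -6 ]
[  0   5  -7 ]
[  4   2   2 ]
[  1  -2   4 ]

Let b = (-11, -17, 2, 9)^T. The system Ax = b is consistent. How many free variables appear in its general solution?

1

Row reduce the augmented matrix [A | b].
R3 ← R3 + (4/5)·R1: [0, 2, -14/5, -34/5]
R4 ← R4 + (1/5)·R1: [0, -2, 14/5, 34/5]
R3 ← R3 − (2/5)·R2: [0, 0, 0, 0]
R4 ← R4 + (2/5)·R2: [0, 0, 0, 0]
The echelon form has 2 nonzero rows, and every pivot lies in the first 3 columns, so rank(A) = rank([A|b]) = 2.
The system is consistent.
Free variables = (unknowns) − (rank) = 3 − 2 = 1.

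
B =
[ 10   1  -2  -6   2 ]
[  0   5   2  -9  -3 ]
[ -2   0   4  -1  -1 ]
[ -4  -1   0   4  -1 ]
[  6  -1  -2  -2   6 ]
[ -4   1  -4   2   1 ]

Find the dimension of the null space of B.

Row reduce to echelon form.
R3 ← R3 + (1/5)·R1: [0, 1/5, 18/5, -11/5, -3/5]
R4 ← R4 + (2/5)·R1: [0, -3/5, -4/5, 8/5, -1/5]
R5 ← R5 − (3/5)·R1: [0, -8/5, -4/5, 8/5, 24/5]
R6 ← R6 + (2/5)·R1: [0, 7/5, -24/5, -2/5, 9/5]
R3 ← R3 − (1/25)·R2: [0, 0, 88/25, -46/25, -12/25]
R4 ← R4 + (3/25)·R2: [0, 0, -14/25, 13/25, -14/25]
R5 ← R5 + (8/25)·R2: [0, 0, -4/25, -32/25, 96/25]
R6 ← R6 − (7/25)·R2: [0, 0, -134/25, 53/25, 66/25]
R4 ← R4 + (7/44)·R3: [0, 0, 0, 5/22, -7/11]
R5 ← R5 + (1/22)·R3: [0, 0, 0, -15/11, 42/11]
R6 ← R6 + (67/44)·R3: [0, 0, 0, -15/22, 21/11]
R5 ← R5 + (6)·R4: [0, 0, 0, 0, 0]
R6 ← R6 + (3)·R4: [0, 0, 0, 0, 0]
4 nonzero rows, so rank(B) = 4.
B has 5 columns; by rank–nullity, nullity = 5 − 4 = 1.

1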